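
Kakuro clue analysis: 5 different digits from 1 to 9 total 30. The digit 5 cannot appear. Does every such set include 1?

Counterexample: {2,4,7,8,9} sums to 30 under that restriction without using 1.

No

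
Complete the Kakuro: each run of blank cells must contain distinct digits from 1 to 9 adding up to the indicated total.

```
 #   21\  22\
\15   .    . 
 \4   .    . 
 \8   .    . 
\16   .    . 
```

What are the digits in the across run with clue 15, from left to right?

7 8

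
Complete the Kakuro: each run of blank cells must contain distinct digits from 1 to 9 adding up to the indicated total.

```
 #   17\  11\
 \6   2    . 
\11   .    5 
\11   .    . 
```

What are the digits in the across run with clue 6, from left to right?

R1C2 = 6 − 2 = 4 completes the 6 across.
R2C1 = 11 − 5 = 6 completes the 11 across.
R3C1 = 17 − 8 = 9 completes the 17 down.
R3C2 = 11 − 9 = 2 completes the 11 across.

2 4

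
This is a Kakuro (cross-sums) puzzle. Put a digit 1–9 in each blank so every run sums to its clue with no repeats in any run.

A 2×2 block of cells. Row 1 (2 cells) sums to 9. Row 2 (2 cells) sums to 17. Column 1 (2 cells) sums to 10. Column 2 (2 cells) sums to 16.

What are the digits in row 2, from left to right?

8 9

17 in 2 cells must be {8,9}; 16 in 2 cells must be {7,9}.
The 9 across and the 16 down share only 7, so (1,2) = 7.
(2,2) = 16 − 7 = 9 completes the 16 down.
(1,1) = 9 − 7 = 2 completes the 9 across.
(2,1) = 17 − 9 = 8 completes the 17 across.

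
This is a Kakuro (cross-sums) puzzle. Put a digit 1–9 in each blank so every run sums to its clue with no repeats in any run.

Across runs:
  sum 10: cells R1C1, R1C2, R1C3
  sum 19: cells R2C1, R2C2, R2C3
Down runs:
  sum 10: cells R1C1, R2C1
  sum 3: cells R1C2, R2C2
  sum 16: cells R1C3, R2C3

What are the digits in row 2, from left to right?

8 2 9

3 in 2 cells must be {1,2}; 16 in 2 cells must be {7,9}.
The 10 across and the 16 down share only 7, so R1C3 = 7.
The 19 across and the 3 down share only 2, so R2C2 = 2.
R2C3 = 16 − 7 = 9 completes the 16 down.
R1C2 = 3 − 2 = 1 completes the 3 down.
R2C1 = 19 − 11 = 8 completes the 19 across.
R1C1 = 10 − 8 = 2 completes the 10 across.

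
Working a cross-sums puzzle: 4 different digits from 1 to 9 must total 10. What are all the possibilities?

{1,2,3,4}

4 distinct digits from 1–9 sum between 10 and 30.
Only one set works: {1,2,3,4}.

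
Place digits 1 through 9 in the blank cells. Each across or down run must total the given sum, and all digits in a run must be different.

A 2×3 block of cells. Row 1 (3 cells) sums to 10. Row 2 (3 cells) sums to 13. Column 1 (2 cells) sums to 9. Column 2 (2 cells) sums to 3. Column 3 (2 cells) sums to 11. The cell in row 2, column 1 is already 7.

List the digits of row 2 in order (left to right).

3 in 2 cells must be {1,2}.
(1,1) = 9 − 7 = 2 completes the 9 down.
Given what's placed, (1,2) must be 1 to fit the 10 across and 3 down.
(1,3) = 10 − 3 = 7 completes the 10 across.
(2,2) = 3 − 1 = 2 completes the 3 down.
(2,3) = 13 − 9 = 4 completes the 13 across.

7 2 4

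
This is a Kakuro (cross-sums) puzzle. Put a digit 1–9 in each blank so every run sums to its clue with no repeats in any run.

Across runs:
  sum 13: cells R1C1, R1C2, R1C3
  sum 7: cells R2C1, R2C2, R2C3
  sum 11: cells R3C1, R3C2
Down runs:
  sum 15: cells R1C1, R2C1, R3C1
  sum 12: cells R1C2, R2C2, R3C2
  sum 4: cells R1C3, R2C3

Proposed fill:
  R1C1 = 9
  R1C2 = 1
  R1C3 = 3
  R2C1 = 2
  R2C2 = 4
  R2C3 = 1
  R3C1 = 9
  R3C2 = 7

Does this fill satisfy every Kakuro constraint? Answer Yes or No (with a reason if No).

No — the down run R1C1–R3C1 sums to 20, not 15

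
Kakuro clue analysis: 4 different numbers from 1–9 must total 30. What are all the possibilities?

4 distinct digits from 1–9 sum between 10 and 30.
Only one set works: {6,7,8,9}.

{6,7,8,9}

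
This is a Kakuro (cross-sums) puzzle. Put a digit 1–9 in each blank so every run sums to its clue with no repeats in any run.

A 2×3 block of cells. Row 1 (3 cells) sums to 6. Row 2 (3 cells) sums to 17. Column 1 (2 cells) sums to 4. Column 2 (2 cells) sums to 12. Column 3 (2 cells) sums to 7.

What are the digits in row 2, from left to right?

3, 9, 5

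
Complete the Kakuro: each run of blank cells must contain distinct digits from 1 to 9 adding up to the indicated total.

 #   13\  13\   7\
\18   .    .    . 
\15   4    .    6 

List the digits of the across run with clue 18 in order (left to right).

9 8 1

R1C1 = 13 − 4 = 9 completes the 13 down.
R1C3 = 7 − 6 = 1 completes the 7 down.
R2C2 = 15 − 10 = 5 completes the 15 across.
R1C2 = 18 − 10 = 8 completes the 18 across.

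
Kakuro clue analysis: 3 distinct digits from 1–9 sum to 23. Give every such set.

3 distinct digits from 1–9 sum between 6 and 24.
Only one set works: {6,8,9}.

{6,8,9}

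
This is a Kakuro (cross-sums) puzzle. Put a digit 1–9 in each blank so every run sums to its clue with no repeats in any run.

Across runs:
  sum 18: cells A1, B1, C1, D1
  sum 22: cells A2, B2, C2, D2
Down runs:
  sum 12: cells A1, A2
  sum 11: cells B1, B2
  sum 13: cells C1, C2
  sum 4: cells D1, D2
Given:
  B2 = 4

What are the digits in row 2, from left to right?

4 in 2 cells must be {1,3}.
B1 = 11 − 4 = 7 completes the 11 down.
No cell is forced outright now. D1 can only be 1 or 3 (the digits allowed by both its 18 across and its 4 down). If D1 = 3: then A1 would have to be in {2,6} for the 18 across but in {3,4,5,7,8,9} for the 12 down — contradiction. So D1 = 1.
D2 = 4 − 1 = 3 completes the 4 down.
Nothing is forced directly, so branch on A1, whose candidates are 4 or 8. If A1 = 8: then C1 would have to be in {2} for the 18 across but in {4,5,6,7,8,9} for the 13 down — contradiction. So A1 = 4.
C1 = 18 − 12 = 6 completes the 18 across.
A2 = 12 − 4 = 8 completes the 12 down.
C2 = 22 − 15 = 7 completes the 22 across.

8 4 7 3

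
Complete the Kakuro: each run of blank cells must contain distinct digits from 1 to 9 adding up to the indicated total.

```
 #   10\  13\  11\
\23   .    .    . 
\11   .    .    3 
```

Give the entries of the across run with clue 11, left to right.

23 in 3 cells must be {6,8,9}.
R1C3 = 11 − 3 = 8 completes the 11 down.
No cell is forced outright now. R2C2 can only be 6 or 7 (the digits allowed by both its 11 across and its 13 down). If R2C2 = 6: then R1C2 would have to be in {6,9} for the 23 across but in {7} for the 13 down — contradiction. So R2C2 = 7.
R1C2 = 13 − 7 = 6 completes the 13 down.
R2C1 = 11 − 10 = 1 completes the 11 across.
R1C1 = 23 − 14 = 9 completes the 23 across.

1 7 3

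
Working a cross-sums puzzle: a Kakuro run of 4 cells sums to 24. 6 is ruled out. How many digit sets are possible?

4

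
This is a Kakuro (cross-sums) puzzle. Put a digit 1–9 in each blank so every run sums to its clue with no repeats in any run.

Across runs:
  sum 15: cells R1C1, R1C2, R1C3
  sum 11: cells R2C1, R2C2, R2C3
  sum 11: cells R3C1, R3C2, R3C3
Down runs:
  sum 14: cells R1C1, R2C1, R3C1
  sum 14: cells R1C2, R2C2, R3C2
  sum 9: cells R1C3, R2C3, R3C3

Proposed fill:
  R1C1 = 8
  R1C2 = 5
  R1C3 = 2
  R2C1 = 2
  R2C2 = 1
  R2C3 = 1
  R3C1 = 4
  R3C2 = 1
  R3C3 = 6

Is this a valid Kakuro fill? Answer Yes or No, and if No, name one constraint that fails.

No — the across run R2C1–R2C3 sums to 4, not 11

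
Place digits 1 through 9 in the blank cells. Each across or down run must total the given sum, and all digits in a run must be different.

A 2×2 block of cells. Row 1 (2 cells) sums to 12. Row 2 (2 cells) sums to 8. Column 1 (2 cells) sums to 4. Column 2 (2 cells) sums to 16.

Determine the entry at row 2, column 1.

1

4 in 2 cells must be {1,3}; 16 in 2 cells must be {7,9}.
The 12 across and the 4 down share only 3, so (1,1) = 3.
(1,2) = 12 − 3 = 9 completes the 12 across.
(2,1) = 4 − 3 = 1 completes the 4 down.
(2,2) = 8 − 1 = 7 completes the 8 across.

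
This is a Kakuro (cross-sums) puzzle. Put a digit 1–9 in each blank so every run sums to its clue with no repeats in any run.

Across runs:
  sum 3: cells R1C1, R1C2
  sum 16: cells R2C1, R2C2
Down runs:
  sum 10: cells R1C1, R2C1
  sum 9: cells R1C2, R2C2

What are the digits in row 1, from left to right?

3 in 2 cells must be {1,2}; 16 in 2 cells must be {7,9}.
The 16 across and the 9 down share only 7, so R2C2 = 7.
R1C2 = 9 − 7 = 2 completes the 9 down.
R2C1 = 16 − 7 = 9 completes the 16 across.
R1C1 = 3 − 2 = 1 completes the 3 across.

1, 2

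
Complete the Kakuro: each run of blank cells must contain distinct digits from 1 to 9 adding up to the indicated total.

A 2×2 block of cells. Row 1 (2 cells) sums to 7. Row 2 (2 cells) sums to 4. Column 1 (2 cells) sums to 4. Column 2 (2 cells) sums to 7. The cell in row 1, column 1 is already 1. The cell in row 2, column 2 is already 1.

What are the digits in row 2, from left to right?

3, 1

4 in 2 cells must be {1,3}.
(1,2) = 7 − 1 = 6 completes the 7 across.
(2,1) = 4 − 1 = 3 completes the 4 across.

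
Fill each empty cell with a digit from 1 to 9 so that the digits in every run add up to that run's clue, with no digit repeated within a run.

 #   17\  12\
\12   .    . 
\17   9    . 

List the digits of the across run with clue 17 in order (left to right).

17 in 2 cells must be {8,9}.
R1C1 = 17 − 9 = 8 completes the 17 down.
R1C2 = 12 − 8 = 4 completes the 12 across.
R2C2 = 17 − 9 = 8 completes the 17 across.

9 8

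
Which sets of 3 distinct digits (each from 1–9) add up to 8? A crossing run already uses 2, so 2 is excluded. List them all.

{1,3,4}

3 distinct digits from 1–9 sum between 6 and 24.
Dropping sets that contain 2.
Only one set works: {1,3,4}.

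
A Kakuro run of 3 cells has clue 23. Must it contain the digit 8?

The only way to make 23 from 3 distinct digits is {6,8,9}, which contains 8.

Yes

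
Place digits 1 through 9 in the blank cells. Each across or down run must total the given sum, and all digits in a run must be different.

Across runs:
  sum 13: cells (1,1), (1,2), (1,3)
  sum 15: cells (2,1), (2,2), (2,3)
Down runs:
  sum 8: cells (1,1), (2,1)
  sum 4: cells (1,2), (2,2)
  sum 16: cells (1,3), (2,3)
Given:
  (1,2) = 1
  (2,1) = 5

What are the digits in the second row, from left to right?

4 in 2 cells must be {1,3}; 16 in 2 cells must be {7,9}.
(1,1) = 8 − 5 = 3 completes the 8 down.
(1,3) = 13 − 4 = 9 completes the 13 across.
(2,2) = 4 − 1 = 3 completes the 4 down.
(2,3) = 15 − 8 = 7 completes the 15 across.

5 3 7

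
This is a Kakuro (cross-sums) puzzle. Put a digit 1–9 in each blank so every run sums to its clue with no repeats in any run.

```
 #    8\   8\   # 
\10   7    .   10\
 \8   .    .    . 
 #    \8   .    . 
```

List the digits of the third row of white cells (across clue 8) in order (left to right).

1, 7

R1C2 = 10 − 7 = 3 completes the 10 across.
R2C1 = 8 − 7 = 1 completes the 8 down.
R2C2 = 4: the only remaining digit allowed by both the 8 across and the 8 down.
R2C3 = 8 − 5 = 3 completes the 8 across.
R3C2 = 8 − 7 = 1 completes the 8 down.
R3C3 = 8 − 1 = 7 completes the 8 across.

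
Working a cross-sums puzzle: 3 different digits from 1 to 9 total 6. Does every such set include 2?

Yes

The only way to make 6 from 3 distinct digits is {1,2,3}, which contains 2.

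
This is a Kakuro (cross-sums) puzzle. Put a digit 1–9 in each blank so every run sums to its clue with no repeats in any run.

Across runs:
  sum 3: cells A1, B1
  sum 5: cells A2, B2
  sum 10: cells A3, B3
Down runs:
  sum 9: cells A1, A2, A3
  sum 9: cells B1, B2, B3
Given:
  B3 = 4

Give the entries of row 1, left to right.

1 2

3 in 2 cells must be {1,2}.
Given what's placed, B1 must be 2 to fit the 3 across and 9 down.
B2 = 9 − 6 = 3 completes the 9 down.
A3 = 10 − 4 = 6 completes the 10 across.
A1 = 3 − 2 = 1 completes the 3 across.
A2 = 5 − 3 = 2 completes the 5 across.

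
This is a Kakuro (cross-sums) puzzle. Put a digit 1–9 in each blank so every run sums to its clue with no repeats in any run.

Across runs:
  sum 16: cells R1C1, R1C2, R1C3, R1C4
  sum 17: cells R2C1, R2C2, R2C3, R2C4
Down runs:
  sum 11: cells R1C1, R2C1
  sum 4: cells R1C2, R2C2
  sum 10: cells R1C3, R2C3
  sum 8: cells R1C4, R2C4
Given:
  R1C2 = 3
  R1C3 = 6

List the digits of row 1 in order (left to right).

4 in 2 cells must be {1,3}.
R2C2 = 4 − 3 = 1 completes the 4 down.
R2C3 = 10 − 6 = 4 completes the 10 down.
No cell is forced outright now. R1C1 can only be 2 or 5 (the digits allowed by both its 16 across and its 11 down). If R1C1 = 5: that forces R1C4 = 2, after which R2C1 would have to be in {3,5,7,9} for the 17 across but in {6} for the 11 down — contradiction. So R1C1 = 2.
R1C4 = 16 − 11 = 5 completes the 16 across.
R2C1 = 11 − 2 = 9 completes the 11 down.
R2C4 = 17 − 14 = 3 completes the 17 across.

2 3 6 5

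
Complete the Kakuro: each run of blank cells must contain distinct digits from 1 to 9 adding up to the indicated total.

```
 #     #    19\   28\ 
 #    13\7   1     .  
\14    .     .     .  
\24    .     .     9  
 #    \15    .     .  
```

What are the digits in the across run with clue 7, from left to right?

24 in 3 cells must be {7,8,9}.
R1C3 = 7 − 1 = 6 completes the 7 across.

1 6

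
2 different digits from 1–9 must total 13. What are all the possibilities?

{4,9}; {5,8}; {6,7}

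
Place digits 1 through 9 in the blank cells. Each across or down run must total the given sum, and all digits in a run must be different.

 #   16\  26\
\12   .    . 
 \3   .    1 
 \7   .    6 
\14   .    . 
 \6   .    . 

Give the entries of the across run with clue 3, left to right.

2 1

3 in 2 cells must be {1,2}; 16 in 5 cells must be {1,2,3,4,6}.
R2C1 = 3 − 1 = 2 completes the 3 across.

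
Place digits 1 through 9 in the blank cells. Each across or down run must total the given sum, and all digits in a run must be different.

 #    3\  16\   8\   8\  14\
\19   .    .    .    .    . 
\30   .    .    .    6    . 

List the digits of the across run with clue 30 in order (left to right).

3 in 2 cells must be {1,2}; 16 in 2 cells must be {7,9}.
R1C4 = 8 − 6 = 2 completes the 8 down.
Given what's placed, R2C1 must be 2 to fit the 30 across and 3 down.
R2C2 = 9: the only remaining digit allowed by both the 30 across and the 16 down.
Given what's placed, R2C3 must be 5 to fit the 30 across and 8 down.
R2C5 = 30 − 22 = 8 completes the 30 across.

2 9 5 6 8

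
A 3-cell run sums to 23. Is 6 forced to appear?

Yes

The only way to make 23 from 3 distinct digits is {6,8,9}, which contains 6.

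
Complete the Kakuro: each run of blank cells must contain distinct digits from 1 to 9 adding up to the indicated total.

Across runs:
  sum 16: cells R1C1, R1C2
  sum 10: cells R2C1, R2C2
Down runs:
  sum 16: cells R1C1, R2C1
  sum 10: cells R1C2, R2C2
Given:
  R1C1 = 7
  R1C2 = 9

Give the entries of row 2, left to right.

16 in 2 cells must be {7,9}.
R2C1 = 16 − 7 = 9 completes the 16 down.
R2C2 = 10 − 9 = 1 completes the 10 across.

9, 1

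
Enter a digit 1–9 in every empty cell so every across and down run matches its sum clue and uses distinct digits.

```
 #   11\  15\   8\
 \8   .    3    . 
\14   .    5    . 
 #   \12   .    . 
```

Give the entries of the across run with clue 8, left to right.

4 3 1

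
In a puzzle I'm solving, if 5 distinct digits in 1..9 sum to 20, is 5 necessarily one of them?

Counterexample: {1,2,3,6,8} sums to 20 without using 5.

No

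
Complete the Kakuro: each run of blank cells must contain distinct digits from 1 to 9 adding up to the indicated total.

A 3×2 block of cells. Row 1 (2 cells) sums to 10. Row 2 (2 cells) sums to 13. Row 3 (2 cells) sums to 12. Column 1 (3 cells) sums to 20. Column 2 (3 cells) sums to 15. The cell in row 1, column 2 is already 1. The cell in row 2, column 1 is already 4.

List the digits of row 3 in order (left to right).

7 5

(1,1) = 10 − 1 = 9 completes the 10 across.
(2,2) = 13 − 4 = 9 completes the 13 across.
(3,1) = 20 − 13 = 7 completes the 20 down.
(3,2) = 12 − 7 = 5 completes the 12 across.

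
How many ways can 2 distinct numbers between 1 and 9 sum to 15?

2

2 distinct digits from 1–9 sum between 3 and 17.
Enumerating: {6,9}, {7,8}.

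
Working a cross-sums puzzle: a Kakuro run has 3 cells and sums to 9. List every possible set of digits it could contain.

{1,2,6}; {1,3,5}; {2,3,4}

3 distinct digits from 1–9 sum between 6 and 24.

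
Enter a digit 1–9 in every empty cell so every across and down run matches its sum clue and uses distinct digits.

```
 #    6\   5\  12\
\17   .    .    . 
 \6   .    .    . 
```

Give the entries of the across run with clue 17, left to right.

6 in 3 cells must be {1,2,3}.
The 6 across and the 12 down share only 3, so R2C3 = 3.
R1C3 = 12 − 3 = 9 completes the 12 down.
Nothing is forced directly, so branch on R2C1, whose candidates are 1 or 2. If R2C1 = 2: then R1C1 would have to be in {1,2,3,5,6,7} for the 17 across but in {4} for the 6 down — contradiction. So R2C1 = 1.
R1C1 = 6 − 1 = 5 completes the 6 down.
R1C2 = 17 − 14 = 3 completes the 17 across.
R2C2 = 6 − 4 = 2 completes the 6 across.

5 3 9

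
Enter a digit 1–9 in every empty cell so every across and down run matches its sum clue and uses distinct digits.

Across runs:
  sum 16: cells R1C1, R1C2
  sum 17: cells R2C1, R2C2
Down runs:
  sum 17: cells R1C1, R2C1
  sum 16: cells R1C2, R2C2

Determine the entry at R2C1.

8

16 in 2 cells must be {7,9}; 17 in 2 cells must be {8,9}.
The 16 across and the 17 down share only 9, so R1C1 = 9.
R1C2 = 16 − 9 = 7 completes the 16 across.
R2C1 = 17 − 9 = 8 completes the 17 down.
R2C2 = 17 − 8 = 9 completes the 17 across.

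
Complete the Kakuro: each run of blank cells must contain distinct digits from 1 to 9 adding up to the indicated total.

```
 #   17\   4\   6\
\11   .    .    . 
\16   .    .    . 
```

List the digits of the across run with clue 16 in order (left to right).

17 in 2 cells must be {8,9}; 4 in 2 cells must be {1,3}.
The 11 across and the 17 down share only 8, so R1C1 = 8.
Given what's placed, R1C2 must be 1 to fit the 11 across and 4 down.
R1C3 = 11 − 9 = 2 completes the 11 across.
R2C1 = 17 − 8 = 9 completes the 17 down.
R2C2 = 4 − 1 = 3 completes the 4 down.
R2C3 = 16 − 12 = 4 completes the 16 across.

9 3 4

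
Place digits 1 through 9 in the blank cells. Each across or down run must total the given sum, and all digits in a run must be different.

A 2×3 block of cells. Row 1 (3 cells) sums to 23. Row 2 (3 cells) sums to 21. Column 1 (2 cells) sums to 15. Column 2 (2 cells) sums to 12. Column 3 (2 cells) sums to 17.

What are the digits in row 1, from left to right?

6 8 9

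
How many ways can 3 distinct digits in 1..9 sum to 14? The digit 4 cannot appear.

5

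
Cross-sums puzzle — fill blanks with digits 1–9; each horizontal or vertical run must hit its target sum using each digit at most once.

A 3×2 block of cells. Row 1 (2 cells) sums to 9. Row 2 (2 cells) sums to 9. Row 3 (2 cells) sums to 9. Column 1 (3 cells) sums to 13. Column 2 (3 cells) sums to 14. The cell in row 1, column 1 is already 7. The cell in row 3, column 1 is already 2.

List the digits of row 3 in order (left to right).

2 7

(1,2) = 9 − 7 = 2 completes the 9 across.
(2,1) = 13 − 9 = 4 completes the 13 down.
(2,2) = 9 − 4 = 5 completes the 9 across.
(3,2) = 9 − 2 = 7 completes the 9 across.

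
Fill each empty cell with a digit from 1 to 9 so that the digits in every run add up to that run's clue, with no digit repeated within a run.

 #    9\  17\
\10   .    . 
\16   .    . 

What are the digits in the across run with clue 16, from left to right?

16 in 2 cells must be {7,9}; 17 in 2 cells must be {8,9}.
The 16 across and the 9 down share only 7, so R2C1 = 7.
R2C2 = 16 − 7 = 9 completes the 16 across.
R1C1 = 9 − 7 = 2 completes the 9 down.
R1C2 = 10 − 2 = 8 completes the 10 across.

7, 9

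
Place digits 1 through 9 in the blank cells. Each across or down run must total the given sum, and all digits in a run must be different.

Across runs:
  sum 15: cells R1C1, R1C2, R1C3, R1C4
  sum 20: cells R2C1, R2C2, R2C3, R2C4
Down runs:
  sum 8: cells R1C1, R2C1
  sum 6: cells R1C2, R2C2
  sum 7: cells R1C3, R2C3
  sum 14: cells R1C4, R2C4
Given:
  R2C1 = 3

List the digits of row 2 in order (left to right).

3 5 4 8

R1C1 = 8 − 3 = 5 completes the 8 down.
R1C4 = 6: the only remaining digit allowed by both the 15 across and the 14 down.
R2C4 = 14 − 6 = 8 completes the 14 down.
Given what's placed, R1C2 must be 1 to fit the 15 across and 6 down.
R1C3 = 15 − 12 = 3 completes the 15 across.
R2C2 = 6 − 1 = 5 completes the 6 down.
R2C3 = 20 − 16 = 4 completes the 20 across.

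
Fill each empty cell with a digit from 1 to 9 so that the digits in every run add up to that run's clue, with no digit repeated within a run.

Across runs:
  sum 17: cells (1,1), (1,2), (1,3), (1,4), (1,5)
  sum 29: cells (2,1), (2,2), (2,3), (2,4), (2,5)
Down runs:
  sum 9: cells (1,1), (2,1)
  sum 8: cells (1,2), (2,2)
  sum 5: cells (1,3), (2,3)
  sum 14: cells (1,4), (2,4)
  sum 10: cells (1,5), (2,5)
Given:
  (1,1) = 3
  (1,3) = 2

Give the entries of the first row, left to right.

(2,1) = 9 − 3 = 6 completes the 9 down.
(2,3) = 5 − 2 = 3 completes the 5 down.
Nothing is forced directly, so branch on (2,2), whose candidates are 5 or 7. If (2,2) = 5: then (1,2) would have to be in {1,4,5,6,7} for the 17 across but in {3} for the 8 down — contradiction. So (2,2) = 7.
(1,2) = 8 − 7 = 1 completes the 8 down.
No cell is forced outright now. (1,4) can only be 5 or 6 (the digits allowed by both its 17 across and its 14 down). If (1,4) = 6: then (1,5) would have to be in {5} for the 17 across but in {1,2,3,4,6,7,8,9} for the 10 down — contradiction. So (1,4) = 5.
(1,5) = 17 − 11 = 6 completes the 17 across.
(2,4) = 14 − 5 = 9 completes the 14 down.
(2,5) = 29 − 25 = 4 completes the 29 across.

3, 1, 2, 5, 6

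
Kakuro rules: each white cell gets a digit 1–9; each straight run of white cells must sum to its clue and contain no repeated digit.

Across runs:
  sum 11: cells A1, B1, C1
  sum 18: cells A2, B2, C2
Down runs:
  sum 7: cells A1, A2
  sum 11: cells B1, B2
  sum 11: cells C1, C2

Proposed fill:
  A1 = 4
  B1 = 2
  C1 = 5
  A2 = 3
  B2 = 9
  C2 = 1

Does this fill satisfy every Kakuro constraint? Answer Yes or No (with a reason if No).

No — the down run C1–C2 sums to 6, not 11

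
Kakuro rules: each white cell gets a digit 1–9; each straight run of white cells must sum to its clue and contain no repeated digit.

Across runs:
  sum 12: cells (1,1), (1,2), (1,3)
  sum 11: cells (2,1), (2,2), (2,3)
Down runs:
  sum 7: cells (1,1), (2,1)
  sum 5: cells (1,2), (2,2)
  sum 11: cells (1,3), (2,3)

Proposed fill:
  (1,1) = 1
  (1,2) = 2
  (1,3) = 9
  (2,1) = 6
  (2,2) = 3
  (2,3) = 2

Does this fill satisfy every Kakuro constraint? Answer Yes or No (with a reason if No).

Across: 1+2+9=12; 6+3+2=11. Down: 1+6=7; 2+3=5; 9+2=11. No digit repeats within any run.

Yes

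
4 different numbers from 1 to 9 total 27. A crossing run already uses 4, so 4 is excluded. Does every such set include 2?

Counterexample: {3,7,8,9} sums to 27 under that restriction without using 2.

No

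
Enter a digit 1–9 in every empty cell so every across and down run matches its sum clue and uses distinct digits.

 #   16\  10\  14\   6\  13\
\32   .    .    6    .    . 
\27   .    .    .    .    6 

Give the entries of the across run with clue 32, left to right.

9 8 6 2 7

16 in 2 cells must be {7,9}.
R1C5 = 13 − 6 = 7 completes the 13 down.
R2C3 = 14 − 6 = 8 completes the 14 down.
R1C1 = 9: the only remaining digit allowed by both the 32 across and the 16 down.
R1C4 = 2: the only remaining digit allowed by both the 32 across and the 6 down.
R2C1 = 16 − 9 = 7 completes the 16 down.
R2C4 = 6 − 2 = 4 completes the 6 down.
R1C2 = 32 − 24 = 8 completes the 32 across.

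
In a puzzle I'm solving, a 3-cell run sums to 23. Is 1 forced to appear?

The only way to make 23 from 3 distinct digits is {6,8,9}, which does not contain 1.

No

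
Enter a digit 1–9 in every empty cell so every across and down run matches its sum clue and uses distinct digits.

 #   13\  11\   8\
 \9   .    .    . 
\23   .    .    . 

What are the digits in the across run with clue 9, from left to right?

4 3 2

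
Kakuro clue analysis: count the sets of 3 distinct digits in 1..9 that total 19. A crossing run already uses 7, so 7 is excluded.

3 distinct digits from 1–9 sum between 6 and 24.
Dropping sets that contain 7.
Enumerating: {2,8,9}, {4,6,9}, {5,6,8}.

3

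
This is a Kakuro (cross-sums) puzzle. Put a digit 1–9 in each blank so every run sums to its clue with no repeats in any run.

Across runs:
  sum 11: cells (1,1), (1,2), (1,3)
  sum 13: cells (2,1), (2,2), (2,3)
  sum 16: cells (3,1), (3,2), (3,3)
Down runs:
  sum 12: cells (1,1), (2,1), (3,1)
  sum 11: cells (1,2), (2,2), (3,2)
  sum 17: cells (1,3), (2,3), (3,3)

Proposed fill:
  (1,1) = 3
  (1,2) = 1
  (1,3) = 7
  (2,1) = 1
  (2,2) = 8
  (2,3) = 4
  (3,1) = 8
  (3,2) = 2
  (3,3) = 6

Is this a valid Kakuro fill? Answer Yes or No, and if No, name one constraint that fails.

Yes

Across: 3+1+7=11; 1+8+4=13; 8+2+6=16. Down: 3+1+8=12; 1+8+2=11; 7+4+6=17. No digit repeats within any run.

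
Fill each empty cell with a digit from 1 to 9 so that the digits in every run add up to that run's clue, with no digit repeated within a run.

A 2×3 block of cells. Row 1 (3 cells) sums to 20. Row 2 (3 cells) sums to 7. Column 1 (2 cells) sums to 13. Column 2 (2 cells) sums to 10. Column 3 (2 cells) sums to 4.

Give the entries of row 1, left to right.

7 in 3 cells must be {1,2,4}; 4 in 2 cells must be {1,3}.
The 20 across and the 4 down share only 3, so (1,3) = 3.
The 7 across and the 13 down share only 4, so (2,1) = 4.
(2,3) = 4 − 3 = 1 completes the 4 down.
(1,1) = 13 − 4 = 9 completes the 13 down.
(1,2) = 20 − 12 = 8 completes the 20 across.
(2,2) = 7 − 5 = 2 completes the 7 across.

9 8 3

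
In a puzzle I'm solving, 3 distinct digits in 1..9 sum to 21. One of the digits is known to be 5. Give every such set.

3 distinct digits from 1–9 sum between 6 and 24.
Keeping only sets containing 5.
Only one set works: {5,7,9}.

{5,7,9}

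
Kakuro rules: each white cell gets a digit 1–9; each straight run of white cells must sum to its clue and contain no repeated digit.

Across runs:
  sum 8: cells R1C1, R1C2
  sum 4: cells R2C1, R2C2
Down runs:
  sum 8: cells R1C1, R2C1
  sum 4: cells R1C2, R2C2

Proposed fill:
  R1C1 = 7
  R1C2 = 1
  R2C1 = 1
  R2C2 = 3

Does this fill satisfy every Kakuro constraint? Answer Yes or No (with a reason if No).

Across: 7+1=8; 1+3=4. Down: 7+1=8; 1+3=4. No digit repeats within any run.

Yes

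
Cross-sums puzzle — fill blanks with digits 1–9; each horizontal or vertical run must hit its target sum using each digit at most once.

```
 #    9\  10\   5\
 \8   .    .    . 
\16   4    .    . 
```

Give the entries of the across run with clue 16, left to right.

R1C1 = 9 − 4 = 5 completes the 9 down.
Given what's placed, R2C3 must be 3 to fit the 16 across and 5 down.
R1C3 = 5 − 3 = 2 completes the 5 down.
R2C2 = 16 − 7 = 9 completes the 16 across.
R1C2 = 8 − 7 = 1 completes the 8 across.

4 9 3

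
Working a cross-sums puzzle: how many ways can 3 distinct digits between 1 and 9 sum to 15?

8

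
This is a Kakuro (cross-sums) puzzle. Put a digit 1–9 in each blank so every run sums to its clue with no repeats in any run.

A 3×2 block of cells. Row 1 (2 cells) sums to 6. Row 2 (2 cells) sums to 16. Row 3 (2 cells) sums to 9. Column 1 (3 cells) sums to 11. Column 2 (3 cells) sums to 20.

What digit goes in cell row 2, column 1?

16 in 2 cells must be {7,9}.
The 16 across and the 11 down share only 7, so (2,1) = 7.
(2,2) = 16 − 7 = 9 completes the 16 across.
Given what's placed, (1,1) must be 1 to fit the 6 across and 11 down.
(1,2) = 6 − 1 = 5 completes the 6 across.
(3,1) = 11 − 8 = 3 completes the 11 down.
(3,2) = 9 − 3 = 6 completes the 9 across.

7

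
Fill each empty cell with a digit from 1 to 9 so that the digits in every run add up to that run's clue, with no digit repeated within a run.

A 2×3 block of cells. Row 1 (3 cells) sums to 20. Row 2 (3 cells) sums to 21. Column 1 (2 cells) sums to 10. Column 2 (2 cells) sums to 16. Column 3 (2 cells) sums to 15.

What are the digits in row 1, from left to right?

4 9 7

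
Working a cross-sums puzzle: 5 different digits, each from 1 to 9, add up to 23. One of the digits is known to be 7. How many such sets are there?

5 distinct digits from 1–9 sum between 15 and 35.
Keeping only sets containing 7.
Enumerating: {1,2,4,7,9}, {1,2,5,7,8}, {1,3,4,7,8}, {1,4,5,6,7}, {2,3,5,6,7}.

5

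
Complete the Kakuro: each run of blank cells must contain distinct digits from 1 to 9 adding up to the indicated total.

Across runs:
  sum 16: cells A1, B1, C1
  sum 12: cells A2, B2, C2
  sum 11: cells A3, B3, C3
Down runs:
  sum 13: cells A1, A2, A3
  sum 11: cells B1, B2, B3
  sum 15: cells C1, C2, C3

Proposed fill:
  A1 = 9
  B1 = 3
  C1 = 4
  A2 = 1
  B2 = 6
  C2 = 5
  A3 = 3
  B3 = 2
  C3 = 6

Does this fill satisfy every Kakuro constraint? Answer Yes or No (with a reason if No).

Across: 9+3+4=16; 1+6+5=12; 3+2+6=11. Down: 9+1+3=13; 3+6+2=11; 4+5+6=15. No digit repeats within any run.

Yes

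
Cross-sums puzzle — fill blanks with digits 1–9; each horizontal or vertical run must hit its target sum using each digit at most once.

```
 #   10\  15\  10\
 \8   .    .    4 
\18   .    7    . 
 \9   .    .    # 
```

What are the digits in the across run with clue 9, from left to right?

4, 5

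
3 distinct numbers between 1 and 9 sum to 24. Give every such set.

{7,8,9}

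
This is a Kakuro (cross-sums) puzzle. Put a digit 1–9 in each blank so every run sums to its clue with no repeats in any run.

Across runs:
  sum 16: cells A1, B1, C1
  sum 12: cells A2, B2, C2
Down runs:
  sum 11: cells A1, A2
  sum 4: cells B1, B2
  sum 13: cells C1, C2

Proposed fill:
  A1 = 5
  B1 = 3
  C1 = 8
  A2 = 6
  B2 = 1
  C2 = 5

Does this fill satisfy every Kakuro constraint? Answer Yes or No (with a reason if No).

Yes

Across: 5+3+8=16; 6+1+5=12. Down: 5+6=11; 3+1=4; 8+5=13. No digit repeats within any run.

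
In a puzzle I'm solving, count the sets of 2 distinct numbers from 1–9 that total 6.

2 distinct digits from 1–9 sum between 3 and 17.
Enumerating: {1,5}, {2,4}.

2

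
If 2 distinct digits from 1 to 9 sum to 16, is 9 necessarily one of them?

The only way to make 16 from 2 distinct digits is {7,9}, which contains 9.

Yes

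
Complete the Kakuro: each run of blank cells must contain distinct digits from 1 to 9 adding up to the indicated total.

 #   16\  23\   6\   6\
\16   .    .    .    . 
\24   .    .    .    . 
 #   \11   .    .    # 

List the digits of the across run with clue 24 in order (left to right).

16 in 2 cells must be {7,9}; 23 in 3 cells must be {6,8,9}; 6 in 3 cells must be {1,2,3}.
Nothing is forced directly, so branch on R1C1, whose candidates are 7 or 9. If R1C1 = 9: then R1C2 would have to be in {1,2,4} for the 16 across but in {6,8,9} for the 23 down — contradiction. So R1C1 = 7.
Given what's placed, R1C2 must be 6 to fit the 16 across and 23 down.
R2C1 = 16 − 7 = 9 completes the 16 down.
R2C2 = 8: the only remaining digit allowed by both the 24 across and the 23 down.
R3C2 = 23 − 14 = 9 completes the 23 down.
R3C3 = 11 − 9 = 2 completes the 11 across.
Given what's placed, R1C3 must be 1 to fit the 16 across and 6 down.
R1C4 = 16 − 14 = 2 completes the 16 across.
R2C3 = 6 − 3 = 3 completes the 6 down.
R2C4 = 24 − 20 = 4 completes the 24 across.

9 8 3 4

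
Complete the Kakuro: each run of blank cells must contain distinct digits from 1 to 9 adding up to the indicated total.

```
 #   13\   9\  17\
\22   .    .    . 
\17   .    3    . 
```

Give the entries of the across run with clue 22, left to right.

17 in 2 cells must be {8,9}.
R1C2 = 9 − 3 = 6 completes the 9 down.
Given what's placed, R1C3 must be 9 to fit the 22 across and 17 down.
R2C3 = 17 − 9 = 8 completes the 17 down.
R1C1 = 22 − 15 = 7 completes the 22 across.
R2C1 = 17 − 11 = 6 completes the 17 across.

7 6 9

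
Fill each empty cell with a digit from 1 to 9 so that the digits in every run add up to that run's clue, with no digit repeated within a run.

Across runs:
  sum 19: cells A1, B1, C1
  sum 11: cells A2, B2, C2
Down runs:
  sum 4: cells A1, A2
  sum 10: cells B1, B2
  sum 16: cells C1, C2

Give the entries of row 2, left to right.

4 in 2 cells must be {1,3}; 16 in 2 cells must be {7,9}.
The 19 across and the 4 down share only 3, so A1 = 3.
A2 = 4 − 3 = 1 completes the 4 down.
Given what's placed, C2 must be 7 to fit the 11 across and 16 down.
C1 = 16 − 7 = 9 completes the 16 down.
B2 = 11 − 8 = 3 completes the 11 across.
B1 = 19 − 12 = 7 completes the 19 across.

1 3 7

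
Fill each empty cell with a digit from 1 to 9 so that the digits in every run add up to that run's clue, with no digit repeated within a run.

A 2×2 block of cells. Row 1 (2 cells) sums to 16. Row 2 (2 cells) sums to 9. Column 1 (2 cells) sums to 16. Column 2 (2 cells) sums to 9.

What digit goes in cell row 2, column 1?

7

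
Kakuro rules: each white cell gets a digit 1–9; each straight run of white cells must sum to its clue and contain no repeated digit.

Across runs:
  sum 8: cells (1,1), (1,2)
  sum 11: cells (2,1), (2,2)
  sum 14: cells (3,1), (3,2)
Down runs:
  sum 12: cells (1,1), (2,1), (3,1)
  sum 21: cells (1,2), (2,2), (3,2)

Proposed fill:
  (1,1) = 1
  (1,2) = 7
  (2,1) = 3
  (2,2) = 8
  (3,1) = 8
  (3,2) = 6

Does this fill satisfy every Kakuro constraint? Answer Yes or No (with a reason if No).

Yes

Across: 1+7=8; 3+8=11; 8+6=14. Down: 1+3+8=12; 7+8+6=21. No digit repeats within any run.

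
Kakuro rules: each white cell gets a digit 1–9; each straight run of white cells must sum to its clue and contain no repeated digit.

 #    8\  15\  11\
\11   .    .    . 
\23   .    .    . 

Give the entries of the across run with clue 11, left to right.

2 6 3

23 in 3 cells must be {6,8,9}.
The 23 across and the 8 down share only 6, so R2C1 = 6.
R1C1 = 8 − 6 = 2 completes the 8 down.
Nothing is forced directly, so branch on R1C2, whose candidates are 6 or 8. If R1C2 = 8: then R1C3 would have to be in {1} for the 11 across but in {2,3,4,5,6,7,8,9} for the 11 down — contradiction. So R1C2 = 6.
R1C3 = 11 − 8 = 3 completes the 11 across.
R2C2 = 15 − 6 = 9 completes the 15 down.
R2C3 = 23 − 15 = 8 completes the 23 across.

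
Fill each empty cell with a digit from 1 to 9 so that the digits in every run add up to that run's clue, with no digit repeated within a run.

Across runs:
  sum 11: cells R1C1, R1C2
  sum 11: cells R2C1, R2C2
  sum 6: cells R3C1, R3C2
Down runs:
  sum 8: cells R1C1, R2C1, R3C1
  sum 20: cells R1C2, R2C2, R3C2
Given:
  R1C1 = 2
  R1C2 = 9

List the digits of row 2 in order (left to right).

Given what's placed, R2C1 must be 5 to fit the 11 across and 8 down.
R2C2 = 11 − 5 = 6 completes the 11 across.
R3C1 = 8 − 7 = 1 completes the 8 down.
R3C2 = 6 − 1 = 5 completes the 6 across.

5, 6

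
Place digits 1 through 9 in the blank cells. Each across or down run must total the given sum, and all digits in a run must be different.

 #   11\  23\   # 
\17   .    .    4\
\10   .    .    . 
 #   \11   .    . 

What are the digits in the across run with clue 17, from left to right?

17 in 2 cells must be {8,9}; 23 in 3 cells must be {6,8,9}; 4 in 2 cells must be {1,3}.
The 10 across and the 23 down share only 6, so R2C2 = 6.
Intersecting the 11 across with the 4 down forces R3C3 = 3.
R2C1 = 3: the only remaining digit allowed by both the 10 across and the 11 down.
R2C3 = 10 − 9 = 1 completes the 10 across.
R3C2 = 11 − 3 = 8 completes the 11 across.
R1C1 = 11 − 3 = 8 completes the 11 down.
R1C2 = 17 − 8 = 9 completes the 17 across.

8 9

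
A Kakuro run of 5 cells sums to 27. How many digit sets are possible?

11

5 distinct digits from 1–9 sum between 15 and 35.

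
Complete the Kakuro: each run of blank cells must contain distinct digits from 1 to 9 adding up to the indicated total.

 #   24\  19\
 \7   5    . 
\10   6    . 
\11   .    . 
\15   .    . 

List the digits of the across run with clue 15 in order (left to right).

R1C2 = 7 − 5 = 2 completes the 7 across.
R2C2 = 10 − 6 = 4 completes the 10 across.
Given what's placed, R4C1 must be 9 to fit the 15 across and 24 down.
R4C2 = 15 − 9 = 6 completes the 15 across.
R3C1 = 24 − 20 = 4 completes the 24 down.
R3C2 = 11 − 4 = 7 completes the 11 across.

9 6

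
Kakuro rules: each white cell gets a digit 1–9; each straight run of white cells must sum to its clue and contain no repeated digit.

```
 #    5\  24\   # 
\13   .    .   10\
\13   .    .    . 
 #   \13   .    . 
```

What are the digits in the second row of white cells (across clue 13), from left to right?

1 8 4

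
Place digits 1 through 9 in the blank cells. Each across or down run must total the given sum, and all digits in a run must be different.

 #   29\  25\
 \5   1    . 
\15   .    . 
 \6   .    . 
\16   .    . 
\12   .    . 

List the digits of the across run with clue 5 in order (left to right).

1 4

16 in 2 cells must be {7,9}.
R1C2 = 5 − 1 = 4 completes the 5 across.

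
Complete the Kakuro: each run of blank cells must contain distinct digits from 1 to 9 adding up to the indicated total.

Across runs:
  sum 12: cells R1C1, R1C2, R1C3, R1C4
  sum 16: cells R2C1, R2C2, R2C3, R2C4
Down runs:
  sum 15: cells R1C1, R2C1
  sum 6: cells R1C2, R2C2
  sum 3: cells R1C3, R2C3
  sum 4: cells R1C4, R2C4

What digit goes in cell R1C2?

3 in 2 cells must be {1,2}; 4 in 2 cells must be {1,3}.
Only 6 fits R1C1 under both its across sum 12 and down sum 15.
R2C1 = 15 − 6 = 9 completes the 15 down.
Given what's placed, R2C4 must be 1 to fit the 16 across and 4 down.
R1C4 = 4 − 1 = 3 completes the 4 down.
R2C3 = 2: the only remaining digit allowed by both the 16 across and the 3 down.
R1C3 = 3 − 2 = 1 completes the 3 down.
R2C2 = 16 − 12 = 4 completes the 16 across.
R1C2 = 12 − 10 = 2 completes the 12 across.

2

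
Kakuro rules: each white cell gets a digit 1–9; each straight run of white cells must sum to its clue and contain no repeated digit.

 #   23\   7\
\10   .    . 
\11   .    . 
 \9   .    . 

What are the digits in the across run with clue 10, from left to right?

6 4

23 in 3 cells must be {6,8,9}; 7 in 3 cells must be {1,2,4}.
Nothing is forced directly, so branch on R2C2, whose candidates are 2 or 4. If R2C2 = 4: then R2C1 would have to be in {7} for the 11 across but in {6,8,9} for the 23 down — contradiction. So R2C2 = 2.
R2C1 = 11 − 2 = 9 completes the 11 across.
Nothing is forced directly, so branch on R1C1, whose candidates are 6 or 8. If R1C1 = 8: then R1C2 would have to be in {2} for the 10 across but in {1,4} for the 7 down — contradiction. So R1C1 = 6.
R1C2 = 10 − 6 = 4 completes the 10 across.
R3C1 = 23 − 15 = 8 completes the 23 down.
R3C2 = 9 − 8 = 1 completes the 9 across.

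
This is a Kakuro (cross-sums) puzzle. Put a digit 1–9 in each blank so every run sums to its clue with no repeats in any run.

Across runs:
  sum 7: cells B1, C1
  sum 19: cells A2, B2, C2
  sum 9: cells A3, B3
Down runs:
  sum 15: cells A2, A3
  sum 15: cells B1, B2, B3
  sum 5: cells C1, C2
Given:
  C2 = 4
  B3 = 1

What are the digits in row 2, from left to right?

C1 = 5 − 4 = 1 completes the 5 down.
A3 = 9 − 1 = 8 completes the 9 across.
B1 = 7 − 1 = 6 completes the 7 across.
A2 = 15 − 8 = 7 completes the 15 down.
B2 = 19 − 11 = 8 completes the 19 across.

7, 8, 4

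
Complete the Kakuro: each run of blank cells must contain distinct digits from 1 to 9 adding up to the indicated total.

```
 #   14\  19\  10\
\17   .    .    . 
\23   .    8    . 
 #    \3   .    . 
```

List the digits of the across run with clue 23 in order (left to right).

23 in 3 cells must be {6,8,9}; 3 in 2 cells must be {1,2}.
R2C3 = 6: the only remaining digit allowed by both the 23 across and the 10 down.
R3C2 = 2: the only remaining digit allowed by both the 3 across and the 19 down.
R3C3 = 3 − 2 = 1 completes the 3 across.
R1C2 = 19 − 10 = 9 completes the 19 down.
R1C3 = 10 − 7 = 3 completes the 10 down.
R2C1 = 23 − 14 = 9 completes the 23 across.
R1C1 = 17 − 12 = 5 completes the 17 across.

9, 8, 6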